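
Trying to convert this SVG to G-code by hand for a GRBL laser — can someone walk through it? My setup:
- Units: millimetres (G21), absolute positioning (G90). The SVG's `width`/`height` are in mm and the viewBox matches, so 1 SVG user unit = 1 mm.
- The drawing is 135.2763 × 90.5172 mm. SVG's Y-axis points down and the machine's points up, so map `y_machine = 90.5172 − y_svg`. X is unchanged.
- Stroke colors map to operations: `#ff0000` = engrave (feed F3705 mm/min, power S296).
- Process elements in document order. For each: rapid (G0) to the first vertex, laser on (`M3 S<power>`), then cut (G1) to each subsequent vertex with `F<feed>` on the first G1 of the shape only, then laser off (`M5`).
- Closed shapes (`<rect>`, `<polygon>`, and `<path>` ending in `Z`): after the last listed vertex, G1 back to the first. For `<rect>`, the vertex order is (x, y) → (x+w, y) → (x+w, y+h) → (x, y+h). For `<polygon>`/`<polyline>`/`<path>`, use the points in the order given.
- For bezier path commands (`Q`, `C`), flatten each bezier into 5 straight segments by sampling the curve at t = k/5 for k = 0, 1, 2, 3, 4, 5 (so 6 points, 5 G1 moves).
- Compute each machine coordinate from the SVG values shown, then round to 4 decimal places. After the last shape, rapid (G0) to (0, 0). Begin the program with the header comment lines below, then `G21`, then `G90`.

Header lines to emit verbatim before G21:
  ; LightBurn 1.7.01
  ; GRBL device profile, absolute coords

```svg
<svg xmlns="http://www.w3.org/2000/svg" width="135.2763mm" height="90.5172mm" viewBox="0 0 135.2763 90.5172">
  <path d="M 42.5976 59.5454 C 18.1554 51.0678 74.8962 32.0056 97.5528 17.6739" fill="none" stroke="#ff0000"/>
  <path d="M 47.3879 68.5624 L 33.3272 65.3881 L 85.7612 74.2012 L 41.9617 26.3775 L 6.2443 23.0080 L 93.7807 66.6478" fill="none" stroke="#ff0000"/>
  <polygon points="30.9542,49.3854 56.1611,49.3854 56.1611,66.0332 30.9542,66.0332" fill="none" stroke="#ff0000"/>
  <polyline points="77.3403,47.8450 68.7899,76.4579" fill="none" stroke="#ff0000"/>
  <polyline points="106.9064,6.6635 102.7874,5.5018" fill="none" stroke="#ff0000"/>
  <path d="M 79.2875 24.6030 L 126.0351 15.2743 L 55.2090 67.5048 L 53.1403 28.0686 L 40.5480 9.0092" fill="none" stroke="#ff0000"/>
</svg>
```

; LightBurn 1.7.01
; GRBL device profile, absolute coords
G21
G90
G0 X42.5976 Y30.9718
M3 S296
G1 X36.7521 Y37.2060 F3705
G1 X44.8577 Y45.2454
G1 X61.3816 Y54.3548
G1 X80.7909 Y63.7991
G1 X97.5528 Y72.8433
M5
G0 X47.3879 Y21.9548
M3 S296
G1 X33.3272 Y25.1291 F3705
G1 X85.7612 Y16.3160
G1 X41.9617 Y64.1397
G1 X6.2443 Y67.5092
G1 X93.7807 Y23.8694
M5
G0 X30.9542 Y41.1318
M3 S296
G1 X56.1611 Y41.1318 F3705
G1 X56.1611 Y24.4840
G1 X30.9542 Y24.4840
G1 X30.9542 Y41.1318
M5
G0 X77.3403 Y42.6722
M3 S296
G1 X68.7899 Y14.0593 F3705
M5
G0 X106.9064 Y83.8537
M3 S296
G1 X102.7874 Y85.0154 F3705
M5
G0 X79.2875 Y65.9142
M3 S296
G1 X126.0351 Y75.2429 F3705
G1 X55.2090 Y23.0124
G1 X53.1403 Y62.4486
G1 X40.5480 Y81.5080
M5
G0 X0.0000 Y0.0000

viewBox `0 0 135.2763 90.5172` with mm width/height → 1 unit = 1 mm. Flip: y_m = 90.5172 − y_svg.

**Shape 1** — `<path>` cubic bezier, stroke `#ff0000` → engrave (S296, F3705). Control points (SVG): P0=(42.5976,59.5454), P1=(18.1554,51.0678), P2=(74.8962,32.0056), P3=(97.5528,17.6739); sampled at t=k/5. Machine vertices: (42.5976,30.9718) → (36.7521,37.2060) → (44.8577,45.2454) → (61.3816,54.3548) → (80.7909,63.7991) → (97.5528,72.8433). Open path.

**Shape 2** — `<path>` open polyline, stroke `#ff0000` → engrave (S296, F3705). Machine vertices: (47.3879,21.9548) → (33.3272,25.1291) → (85.7612,16.3160) → (41.9617,64.1397) → (6.2443,67.5092) → (93.7807,23.8694). Open path.

**Shape 3** — `<polygon>` rectangle, stroke `#ff0000` → engrave (S296, F3705). Machine vertices: (30.9542,41.1318) → (56.1611,41.1318) → (56.1611,24.4840) → (30.9542,24.4840) → (30.9542,41.1318). Closed: final G1 returns to the first vertex.

**Shape 4** — `<polyline>` line segment, stroke `#ff0000` → engrave (S296, F3705). Machine vertices: (77.3403,42.6722) → (68.7899,14.0593). Open path.

**Shape 5** — `<polyline>` line segment, stroke `#ff0000` → engrave (S296, F3705). Machine vertices: (106.9064,83.8537) → (102.7874,85.0154). Open path.

**Shape 6** — `<path>` open polyline, stroke `#ff0000` → engrave (S296, F3705). Machine vertices: (79.2875,65.9142) → (126.0351,75.2429) → (55.2090,23.0124) → (53.1403,62.4486) → (40.5480,81.5080). Open path.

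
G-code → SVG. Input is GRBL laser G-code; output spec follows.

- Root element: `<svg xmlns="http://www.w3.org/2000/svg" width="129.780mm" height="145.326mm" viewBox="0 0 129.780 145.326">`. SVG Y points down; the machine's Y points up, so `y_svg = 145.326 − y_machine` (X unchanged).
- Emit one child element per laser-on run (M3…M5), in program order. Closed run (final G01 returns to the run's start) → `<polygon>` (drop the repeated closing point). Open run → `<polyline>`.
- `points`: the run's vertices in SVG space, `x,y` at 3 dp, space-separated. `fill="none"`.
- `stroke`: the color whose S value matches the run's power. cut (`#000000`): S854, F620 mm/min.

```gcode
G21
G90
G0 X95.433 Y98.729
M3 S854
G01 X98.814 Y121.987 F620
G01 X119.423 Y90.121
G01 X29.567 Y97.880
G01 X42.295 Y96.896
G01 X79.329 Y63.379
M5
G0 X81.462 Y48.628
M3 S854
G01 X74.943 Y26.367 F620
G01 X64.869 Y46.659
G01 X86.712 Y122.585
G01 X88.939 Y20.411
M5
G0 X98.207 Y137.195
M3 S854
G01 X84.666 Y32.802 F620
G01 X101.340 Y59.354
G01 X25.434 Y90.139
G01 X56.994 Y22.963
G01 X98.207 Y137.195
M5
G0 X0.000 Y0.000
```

<svg xmlns="http://www.w3.org/2000/svg" width="129.780mm" height="145.326mm" viewBox="0 0 129.780 145.326">
  <polyline points="95.433,46.597 98.814,23.339 119.423,55.205 29.567,47.446 42.295,48.430 79.329,81.947" fill="none" stroke="#000000"/>
  <polyline points="81.462,96.698 74.943,118.959 64.869,98.667 86.712,22.741 88.939,124.915" fill="none" stroke="#000000"/>
  <polygon points="98.207,8.131 84.666,112.524 101.340,85.972 25.434,55.187 56.994,122.363" fill="none" stroke="#000000"/>
</svg>

y_svg = 145.326 − y_m. Every run uses S854, so all elements get stroke `#000000` (cut).

[1] open run; points: 95.433,46.597 98.814,23.339 119.423,55.205 29.567,47.446 42.295,48.430 79.329,81.947

[2] open run; points: 81.462,96.698 74.943,118.959 64.869,98.667 86.712,22.741 88.939,124.915

[3] closed run; points: 98.207,8.131 84.666,112.524 101.340,85.972 25.434,55.187 56.994,122.363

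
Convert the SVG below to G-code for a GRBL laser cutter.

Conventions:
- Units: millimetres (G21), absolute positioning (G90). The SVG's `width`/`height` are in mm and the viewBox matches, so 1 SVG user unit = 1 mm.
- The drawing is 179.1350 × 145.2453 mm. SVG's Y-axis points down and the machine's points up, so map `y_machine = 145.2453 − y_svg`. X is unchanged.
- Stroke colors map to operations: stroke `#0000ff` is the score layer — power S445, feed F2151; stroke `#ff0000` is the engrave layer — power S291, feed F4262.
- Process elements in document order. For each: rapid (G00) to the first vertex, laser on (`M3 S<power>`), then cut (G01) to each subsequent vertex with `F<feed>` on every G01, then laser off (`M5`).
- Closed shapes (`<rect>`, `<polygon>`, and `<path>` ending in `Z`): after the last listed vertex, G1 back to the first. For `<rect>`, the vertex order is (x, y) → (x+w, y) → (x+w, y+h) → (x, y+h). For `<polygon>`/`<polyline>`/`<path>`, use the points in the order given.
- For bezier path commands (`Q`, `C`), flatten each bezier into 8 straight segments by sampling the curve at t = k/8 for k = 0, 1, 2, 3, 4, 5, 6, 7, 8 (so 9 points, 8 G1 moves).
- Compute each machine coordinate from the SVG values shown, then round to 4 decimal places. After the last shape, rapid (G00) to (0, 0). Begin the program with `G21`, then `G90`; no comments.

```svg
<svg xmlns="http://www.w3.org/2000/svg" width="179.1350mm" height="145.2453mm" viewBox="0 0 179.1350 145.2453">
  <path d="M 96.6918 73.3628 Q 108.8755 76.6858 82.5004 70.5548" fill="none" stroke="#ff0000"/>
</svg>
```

viewBox `0 0 179.1350 145.2453` with mm width/height → 1 unit = 1 mm. Flip: y_m = 145.2453 − y_svg.

**Shape 1** — `<path>` quadratic bezier, stroke `#ff0000` → engrave (S291, F4262). Control points (SVG): P0=(96.6918,73.3628), P1=(108.8755,76.6858), P2=(82.5004,70.5548); sampled at t=k/8. Machine vertices: (96.6918,71.8825) → (99.1352,71.1995) → (100.3737,70.8119) → (100.4072,70.7197) → (99.2358,70.9230) → (96.8594,71.4217) → (93.2780,72.2159) → (88.4917,73.3055) → (82.5004,74.6905). Open path.

G21
G90
G00 X96.6918 Y71.8825
M3 S291
G01 X99.1352 Y71.1995 F4262
G01 X100.3737 Y70.8119 F4262
G01 X100.4072 Y70.7197 F4262
G01 X99.2358 Y70.9230 F4262
G01 X96.8594 Y71.4217 F4262
G01 X93.2780 Y72.2159 F4262
G01 X88.4917 Y73.3055 F4262
G01 X82.5004 Y74.6905 F4262
M5
G00 X0.0000 Y0.0000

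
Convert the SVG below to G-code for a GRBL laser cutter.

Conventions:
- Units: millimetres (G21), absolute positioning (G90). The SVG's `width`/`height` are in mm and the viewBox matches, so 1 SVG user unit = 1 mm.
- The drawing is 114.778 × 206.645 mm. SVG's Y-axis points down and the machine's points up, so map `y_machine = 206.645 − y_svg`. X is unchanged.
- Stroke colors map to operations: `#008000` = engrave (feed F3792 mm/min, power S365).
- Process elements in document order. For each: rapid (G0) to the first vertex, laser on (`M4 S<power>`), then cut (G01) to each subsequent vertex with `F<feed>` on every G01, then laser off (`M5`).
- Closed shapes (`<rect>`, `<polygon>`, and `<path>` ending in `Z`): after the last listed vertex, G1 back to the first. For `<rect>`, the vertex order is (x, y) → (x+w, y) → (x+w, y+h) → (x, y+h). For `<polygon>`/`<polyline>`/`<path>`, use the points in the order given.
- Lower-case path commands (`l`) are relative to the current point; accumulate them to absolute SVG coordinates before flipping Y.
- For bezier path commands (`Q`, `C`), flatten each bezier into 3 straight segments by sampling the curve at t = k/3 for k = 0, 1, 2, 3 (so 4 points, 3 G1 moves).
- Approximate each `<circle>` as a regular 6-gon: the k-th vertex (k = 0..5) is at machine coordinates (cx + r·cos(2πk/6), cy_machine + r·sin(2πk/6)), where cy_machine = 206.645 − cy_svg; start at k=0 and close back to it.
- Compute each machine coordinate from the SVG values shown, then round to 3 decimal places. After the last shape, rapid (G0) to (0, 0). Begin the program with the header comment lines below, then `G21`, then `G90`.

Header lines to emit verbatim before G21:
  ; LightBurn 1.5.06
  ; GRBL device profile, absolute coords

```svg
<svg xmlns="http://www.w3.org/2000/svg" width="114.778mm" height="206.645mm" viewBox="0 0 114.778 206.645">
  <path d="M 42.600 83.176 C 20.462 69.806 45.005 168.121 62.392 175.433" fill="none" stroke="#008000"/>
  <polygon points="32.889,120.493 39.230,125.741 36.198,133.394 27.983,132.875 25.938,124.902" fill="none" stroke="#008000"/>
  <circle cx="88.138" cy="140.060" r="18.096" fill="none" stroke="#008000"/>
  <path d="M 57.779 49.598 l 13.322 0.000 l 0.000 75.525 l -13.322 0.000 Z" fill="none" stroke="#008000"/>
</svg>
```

viewBox `0 0 114.778 206.645` with mm width/height → 1 unit = 1 mm. Flip: y_m = 206.645 − y_svg.

**Shape 1** — `<path>` cubic bezier, stroke `#008000` → engrave (S365, F3792). Control points (SVG): P0=(42.600,83.176), P1=(20.462,69.806), P2=(45.005,168.121), P3=(62.392,175.433); sampled at t=k/3. Machine vertices: (42.600,123.469) → (34.028,107.118) → (44.614,61.351) → (62.392,31.212). Open path.

**Shape 2** — `<polygon>` regular polygon, stroke `#008000` → engrave (S365, F3792). Machine vertices: (32.889,86.152) → (39.230,80.904) → (36.198,73.251) → (27.983,73.770) → (25.938,81.743) → (32.889,86.152). Closed: final G1 returns to the first vertex.

**Shape 3** — `<circle>` circle, stroke `#008000` → engrave (S365, F3792). Machine vertices: (106.234,66.585) → (97.186,82.257) → (79.090,82.257) → (70.042,66.585) → (79.090,50.913) → (97.186,50.913) → (106.234,66.585). Closed: final G1 returns to the first vertex.

**Shape 4** — `<path>` rectangle, stroke `#008000` → engrave (S365, F3792). Machine vertices: (57.779,157.047) → (71.101,157.047) → (71.101,81.522) → (57.779,81.522) → (57.779,157.047). Closed: final G1 returns to the first vertex.

; LightBurn 1.5.06
; GRBL device profile, absolute coords
G21
G90
G0 X42.600 Y123.469
M4 S365
G01 X34.028 Y107.118 F3792
G01 X44.614 Y61.351 F3792
G01 X62.392 Y31.212 F3792
M5
G0 X32.889 Y86.152
M4 S365
G01 X39.230 Y80.904 F3792
G01 X36.198 Y73.251 F3792
G01 X27.983 Y73.770 F3792
G01 X25.938 Y81.743 F3792
G01 X32.889 Y86.152 F3792
M5
G0 X106.234 Y66.585
M4 S365
G01 X97.186 Y82.257 F3792
G01 X79.090 Y82.257 F3792
G01 X70.042 Y66.585 F3792
G01 X79.090 Y50.913 F3792
G01 X97.186 Y50.913 F3792
G01 X106.234 Y66.585 F3792
M5
G0 X57.779 Y157.047
M4 S365
G01 X71.101 Y157.047 F3792
G01 X71.101 Y81.522 F3792
G01 X57.779 Y81.522 F3792
G01 X57.779 Y157.047 F3792
M5
G0 X0.000 Y0.000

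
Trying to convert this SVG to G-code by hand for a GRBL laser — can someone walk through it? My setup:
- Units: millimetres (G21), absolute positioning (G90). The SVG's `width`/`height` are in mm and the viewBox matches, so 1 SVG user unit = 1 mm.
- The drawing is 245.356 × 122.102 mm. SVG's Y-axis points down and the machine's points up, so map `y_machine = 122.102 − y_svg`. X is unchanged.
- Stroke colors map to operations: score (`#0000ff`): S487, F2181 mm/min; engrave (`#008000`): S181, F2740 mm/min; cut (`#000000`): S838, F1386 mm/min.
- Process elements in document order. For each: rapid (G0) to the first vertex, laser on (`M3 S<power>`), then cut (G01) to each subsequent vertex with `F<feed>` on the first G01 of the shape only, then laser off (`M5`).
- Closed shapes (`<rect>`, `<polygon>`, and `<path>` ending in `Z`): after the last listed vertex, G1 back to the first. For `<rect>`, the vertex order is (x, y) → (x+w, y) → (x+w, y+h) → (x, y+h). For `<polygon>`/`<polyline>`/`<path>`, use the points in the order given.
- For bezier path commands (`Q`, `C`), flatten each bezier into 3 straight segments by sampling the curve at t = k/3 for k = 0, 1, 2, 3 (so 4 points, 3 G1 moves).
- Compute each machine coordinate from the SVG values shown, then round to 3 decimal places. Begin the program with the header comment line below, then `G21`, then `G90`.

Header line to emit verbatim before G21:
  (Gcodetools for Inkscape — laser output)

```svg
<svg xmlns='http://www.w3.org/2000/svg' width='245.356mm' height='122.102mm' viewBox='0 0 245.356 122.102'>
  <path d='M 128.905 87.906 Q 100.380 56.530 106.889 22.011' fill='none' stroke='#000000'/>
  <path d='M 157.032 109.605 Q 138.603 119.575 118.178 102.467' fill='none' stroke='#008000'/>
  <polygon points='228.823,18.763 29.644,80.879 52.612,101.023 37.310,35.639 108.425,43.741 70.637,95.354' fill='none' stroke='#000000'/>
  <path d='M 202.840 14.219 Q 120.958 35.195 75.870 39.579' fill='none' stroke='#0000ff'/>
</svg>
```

(Gcodetools for Inkscape — laser output)
G21
G90
G0 X128.905 Y34.196
M3 S838
G01 X113.781 Y55.463 F1386
G01 X106.442 Y77.428
G01 X106.889 Y100.091
M5
G0 X157.032 Y12.497
M3 S181
G01 X144.524 Y8.859 F2740
G01 X131.573 Y11.238
G01 X118.178 Y19.635
M5
G0 X228.823 Y103.339
M3 S838
G01 X29.644 Y41.223 F1386
G01 X52.612 Y21.079
G01 X37.310 Y86.463
G01 X108.425 Y78.361
G01 X70.637 Y26.748
G01 X228.823 Y103.339
M5
G0 X202.840 Y107.883
M3 S487
G01 X152.340 Y95.743 F2181
G01 X110.017 Y87.289
G01 X75.870 Y82.523
M5

Since the viewBox matches the mm dimensions, user units are millimetres directly. The only transform is the Y-flip y_m = 122.102 − y_svg.

Shape 1 is a quadratic bezier drawn with `<path>`. Its stroke #000000 means cut at S838, F1386. After flipping Y the toolpath is (128.905,34.196) → (113.781,55.463) → (106.442,77.428) → (106.889,100.091).

Shape 2 is a quadratic bezier drawn with `<path>`. Its stroke #008000 means engrave at S181, F2740. After flipping Y the toolpath is (157.032,12.497) → (144.524,8.859) → (131.573,11.238) → (118.178,19.635).

Shape 3 is a closed polygon drawn with `<polygon>`. Its stroke #000000 means cut at S838, F1386. After flipping Y the toolpath is (228.823,103.339) → (29.644,41.223) → (52.612,21.079) → (37.310,86.463) → (108.425,78.361) → (70.637,26.748) → (228.823,103.339), returning to the start.

Shape 4 is a quadratic bezier drawn with `<path>`. Its stroke #0000ff means score at S487, F2181. After flipping Y the toolpath is (202.840,107.883) → (152.340,95.743) → (110.017,87.289) → (75.870,82.523).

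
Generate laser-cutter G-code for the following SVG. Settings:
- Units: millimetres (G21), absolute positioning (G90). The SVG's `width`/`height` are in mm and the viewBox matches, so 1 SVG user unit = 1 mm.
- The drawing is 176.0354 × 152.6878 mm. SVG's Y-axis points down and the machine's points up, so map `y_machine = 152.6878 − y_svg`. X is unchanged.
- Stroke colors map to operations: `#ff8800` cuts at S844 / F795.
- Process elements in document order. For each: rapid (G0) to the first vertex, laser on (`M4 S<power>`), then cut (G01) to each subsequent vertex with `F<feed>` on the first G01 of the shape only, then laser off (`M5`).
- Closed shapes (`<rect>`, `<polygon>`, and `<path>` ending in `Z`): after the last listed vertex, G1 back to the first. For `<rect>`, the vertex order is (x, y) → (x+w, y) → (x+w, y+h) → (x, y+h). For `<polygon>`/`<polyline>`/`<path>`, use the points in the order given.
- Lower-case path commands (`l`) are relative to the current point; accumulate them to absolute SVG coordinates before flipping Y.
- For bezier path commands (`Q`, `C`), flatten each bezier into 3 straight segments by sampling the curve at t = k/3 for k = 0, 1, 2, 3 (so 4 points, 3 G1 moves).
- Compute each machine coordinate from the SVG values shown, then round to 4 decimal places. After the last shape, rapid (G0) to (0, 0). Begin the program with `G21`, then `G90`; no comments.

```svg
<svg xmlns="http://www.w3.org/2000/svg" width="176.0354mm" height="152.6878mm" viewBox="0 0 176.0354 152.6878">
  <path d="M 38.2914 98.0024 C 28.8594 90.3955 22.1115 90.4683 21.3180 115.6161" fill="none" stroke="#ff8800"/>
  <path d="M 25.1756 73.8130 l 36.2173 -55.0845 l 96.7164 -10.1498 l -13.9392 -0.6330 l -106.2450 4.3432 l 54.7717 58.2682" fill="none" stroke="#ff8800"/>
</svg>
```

1 u = 1 mm; y_m = 152.6878 − y.

[1] `<path>` cubic bezier, #ff8800→cut S844 F795: (38.2914,54.6854) → (29.8752,59.0881) → (23.9752,54.5054) → (21.3180,37.0717)

[2] `<path>` open polyline, #ff8800→cut S844 F795: (25.1756,78.8748) → (61.3929,133.9593) → (158.1093,144.1091) → (144.1701,144.7421) → (37.9251,140.3989) → (92.6968,82.1307)

G21
G90
G0 X38.2914 Y54.6854
M4 S844
G01 X29.8752 Y59.0881 F795
G01 X23.9752 Y54.5054
G01 X21.3180 Y37.0717
M5
G0 X25.1756 Y78.8748
M4 S844
G01 X61.3929 Y133.9593 F795
G01 X158.1093 Y144.1091
G01 X144.1701 Y144.7421
G01 X37.9251 Y140.3989
G01 X92.6968 Y82.1307
M5
G0 X0.0000 Y0.0000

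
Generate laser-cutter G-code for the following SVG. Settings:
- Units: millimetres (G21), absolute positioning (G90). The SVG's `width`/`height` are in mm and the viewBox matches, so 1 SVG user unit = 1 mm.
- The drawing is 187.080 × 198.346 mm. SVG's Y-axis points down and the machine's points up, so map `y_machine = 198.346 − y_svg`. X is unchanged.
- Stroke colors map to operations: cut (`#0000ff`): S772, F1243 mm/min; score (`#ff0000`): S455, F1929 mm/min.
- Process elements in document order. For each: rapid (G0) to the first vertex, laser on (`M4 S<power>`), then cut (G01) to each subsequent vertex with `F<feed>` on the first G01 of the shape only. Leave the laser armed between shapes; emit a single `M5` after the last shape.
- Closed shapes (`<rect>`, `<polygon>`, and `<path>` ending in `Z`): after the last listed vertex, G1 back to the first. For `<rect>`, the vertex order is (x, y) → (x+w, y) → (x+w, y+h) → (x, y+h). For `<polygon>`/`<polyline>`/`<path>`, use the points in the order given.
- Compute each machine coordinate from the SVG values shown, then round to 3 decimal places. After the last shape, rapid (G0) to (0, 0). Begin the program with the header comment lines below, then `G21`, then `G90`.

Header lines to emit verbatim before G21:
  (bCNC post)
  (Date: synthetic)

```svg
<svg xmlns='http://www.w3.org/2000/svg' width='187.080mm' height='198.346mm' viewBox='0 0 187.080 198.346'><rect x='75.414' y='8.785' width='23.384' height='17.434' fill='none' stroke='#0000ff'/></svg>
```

1 u = 1 mm; y_m = 198.346 − y.

[1] `<rect>` rectangle, #0000ff→cut S772 F1243: (75.414,189.561) → (98.798,189.561) → (98.798,172.127) → (75.414,172.127) → (75.414,189.561) (closed)

(bCNC post)
(Date: synthetic)
G21
G90
G0 X75.414 Y189.561
M4 S772
G01 X98.798 Y189.561 F1243
G01 X98.798 Y172.127
G01 X75.414 Y172.127
G01 X75.414 Y189.561
M5
G0 X0.000 Y0.000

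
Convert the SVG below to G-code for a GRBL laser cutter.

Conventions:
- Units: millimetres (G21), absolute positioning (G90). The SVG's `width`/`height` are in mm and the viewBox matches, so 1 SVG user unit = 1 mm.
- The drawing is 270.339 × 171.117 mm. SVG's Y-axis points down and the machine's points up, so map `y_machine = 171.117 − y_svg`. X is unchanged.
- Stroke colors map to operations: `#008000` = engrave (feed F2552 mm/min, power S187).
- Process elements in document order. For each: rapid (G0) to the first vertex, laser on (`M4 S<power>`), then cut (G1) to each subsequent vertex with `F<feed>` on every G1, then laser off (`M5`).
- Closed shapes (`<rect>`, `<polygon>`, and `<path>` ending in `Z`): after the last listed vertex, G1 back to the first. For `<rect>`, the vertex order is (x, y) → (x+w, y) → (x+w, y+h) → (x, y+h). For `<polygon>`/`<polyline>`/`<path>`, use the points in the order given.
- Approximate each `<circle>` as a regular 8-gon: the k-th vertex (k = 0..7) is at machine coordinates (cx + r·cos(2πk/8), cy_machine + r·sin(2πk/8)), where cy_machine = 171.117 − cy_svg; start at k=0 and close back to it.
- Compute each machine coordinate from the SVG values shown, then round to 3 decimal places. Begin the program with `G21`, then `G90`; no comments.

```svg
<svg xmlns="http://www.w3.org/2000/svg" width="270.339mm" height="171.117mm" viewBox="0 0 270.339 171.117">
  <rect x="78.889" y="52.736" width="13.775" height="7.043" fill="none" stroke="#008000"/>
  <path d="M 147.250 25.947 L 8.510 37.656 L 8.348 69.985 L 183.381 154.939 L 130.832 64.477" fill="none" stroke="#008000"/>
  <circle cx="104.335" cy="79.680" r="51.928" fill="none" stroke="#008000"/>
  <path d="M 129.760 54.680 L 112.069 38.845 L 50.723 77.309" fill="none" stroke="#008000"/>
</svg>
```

Since the viewBox matches the mm dimensions, user units are millimetres directly. The only transform is the Y-flip y_m = 171.117 − y_svg.

Shape 1 is a rectangle drawn with `<rect>`. Its stroke #008000 means engrave at S187, F2552. After flipping Y the toolpath is (78.889,118.381) → (92.664,118.381) → (92.664,111.338) → (78.889,111.338) → (78.889,118.381), returning to the start.

Shape 2 is a open polyline drawn with `<path>`. Its stroke #008000 means engrave at S187, F2552. After flipping Y the toolpath is (147.250,145.170) → (8.510,133.461) → (8.348,101.132) → (183.381,16.178) → (130.832,106.640).

Shape 3 is a circle drawn with `<circle>`. Its stroke #008000 means engrave at S187, F2552. After flipping Y the toolpath is (156.263,91.437) → (141.054,128.156) → (104.335,143.365) → (67.616,128.156) → (52.407,91.437) → (67.616,54.718) → (104.335,39.509) → (141.054,54.718) → (156.263,91.437), returning to the start.

Shape 4 is a open polyline drawn with `<path>`. Its stroke #008000 means engrave at S187, F2552. After flipping Y the toolpath is (129.760,116.437) → (112.069,132.272) → (50.723,93.808).

G21
G90
G0 X78.889 Y118.381
M4 S187
G1 X92.664 Y118.381 F2552
G1 X92.664 Y111.338 F2552
G1 X78.889 Y111.338 F2552
G1 X78.889 Y118.381 F2552
M5
G0 X147.250 Y145.170
M4 S187
G1 X8.510 Y133.461 F2552
G1 X8.348 Y101.132 F2552
G1 X183.381 Y16.178 F2552
G1 X130.832 Y106.640 F2552
M5
G0 X156.263 Y91.437
M4 S187
G1 X141.054 Y128.156 F2552
G1 X104.335 Y143.365 F2552
G1 X67.616 Y128.156 F2552
G1 X52.407 Y91.437 F2552
G1 X67.616 Y54.718 F2552
G1 X104.335 Y39.509 F2552
G1 X141.054 Y54.718 F2552
G1 X156.263 Y91.437 F2552
M5
G0 X129.760 Y116.437
M4 S187
G1 X112.069 Y132.272 F2552
G1 X50.723 Y93.808 F2552
M5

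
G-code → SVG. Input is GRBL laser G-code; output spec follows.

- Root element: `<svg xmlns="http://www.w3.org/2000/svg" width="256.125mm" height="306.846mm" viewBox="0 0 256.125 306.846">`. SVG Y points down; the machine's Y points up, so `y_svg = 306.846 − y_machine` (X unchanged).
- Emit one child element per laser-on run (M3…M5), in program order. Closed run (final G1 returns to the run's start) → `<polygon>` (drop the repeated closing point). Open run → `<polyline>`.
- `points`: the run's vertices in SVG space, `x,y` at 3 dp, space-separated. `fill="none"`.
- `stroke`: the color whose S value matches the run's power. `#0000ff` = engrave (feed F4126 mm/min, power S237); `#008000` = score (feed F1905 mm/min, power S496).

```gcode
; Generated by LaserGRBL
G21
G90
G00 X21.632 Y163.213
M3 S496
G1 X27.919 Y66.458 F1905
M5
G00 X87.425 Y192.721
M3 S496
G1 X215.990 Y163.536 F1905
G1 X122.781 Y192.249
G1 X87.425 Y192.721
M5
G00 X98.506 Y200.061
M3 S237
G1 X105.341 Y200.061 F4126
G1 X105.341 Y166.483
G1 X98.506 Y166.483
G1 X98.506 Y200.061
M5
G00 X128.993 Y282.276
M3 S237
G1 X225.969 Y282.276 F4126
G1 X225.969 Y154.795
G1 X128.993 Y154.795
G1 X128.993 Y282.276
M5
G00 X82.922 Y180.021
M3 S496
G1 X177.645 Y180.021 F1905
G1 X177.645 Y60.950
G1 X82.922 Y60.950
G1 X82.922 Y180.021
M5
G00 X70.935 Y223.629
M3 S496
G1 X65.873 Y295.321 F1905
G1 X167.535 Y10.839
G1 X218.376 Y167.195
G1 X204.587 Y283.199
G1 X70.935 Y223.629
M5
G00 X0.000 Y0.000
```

y_svg = 306.846 − y_m.

[1] S496→`#008000` (score); open run; points: 21.632,143.633 27.919,240.388

[2] S496→`#008000` (score); closed run; points: 87.425,114.125 215.990,143.310 122.781,114.597

[3] S237→`#0000ff` (engrave); closed run; points: 98.506,106.785 105.341,106.785 105.341,140.363 98.506,140.363

[4] S237→`#0000ff` (engrave); closed run; points: 128.993,24.570 225.969,24.570 225.969,152.051 128.993,152.051

[5] S496→`#008000` (score); closed run; points: 82.922,126.825 177.645,126.825 177.645,245.896 82.922,245.896

[6] S496→`#008000` (score); closed run; points: 70.935,83.217 65.873,11.525 167.535,296.007 218.376,139.651 204.587,23.647

<svg xmlns="http://www.w3.org/2000/svg" width="256.125mm" height="306.846mm" viewBox="0 0 256.125 306.846">
  <polyline points="21.632,143.633 27.919,240.388" fill="none" stroke="#008000"/>
  <polygon points="87.425,114.125 215.990,143.310 122.781,114.597" fill="none" stroke="#008000"/>
  <polygon points="98.506,106.785 105.341,106.785 105.341,140.363 98.506,140.363" fill="none" stroke="#0000ff"/>
  <polygon points="128.993,24.570 225.969,24.570 225.969,152.051 128.993,152.051" fill="none" stroke="#0000ff"/>
  <polygon points="82.922,126.825 177.645,126.825 177.645,245.896 82.922,245.896" fill="none" stroke="#008000"/>
  <polygon points="70.935,83.217 65.873,11.525 167.535,296.007 218.376,139.651 204.587,23.647" fill="none" stroke="#008000"/>
</svg>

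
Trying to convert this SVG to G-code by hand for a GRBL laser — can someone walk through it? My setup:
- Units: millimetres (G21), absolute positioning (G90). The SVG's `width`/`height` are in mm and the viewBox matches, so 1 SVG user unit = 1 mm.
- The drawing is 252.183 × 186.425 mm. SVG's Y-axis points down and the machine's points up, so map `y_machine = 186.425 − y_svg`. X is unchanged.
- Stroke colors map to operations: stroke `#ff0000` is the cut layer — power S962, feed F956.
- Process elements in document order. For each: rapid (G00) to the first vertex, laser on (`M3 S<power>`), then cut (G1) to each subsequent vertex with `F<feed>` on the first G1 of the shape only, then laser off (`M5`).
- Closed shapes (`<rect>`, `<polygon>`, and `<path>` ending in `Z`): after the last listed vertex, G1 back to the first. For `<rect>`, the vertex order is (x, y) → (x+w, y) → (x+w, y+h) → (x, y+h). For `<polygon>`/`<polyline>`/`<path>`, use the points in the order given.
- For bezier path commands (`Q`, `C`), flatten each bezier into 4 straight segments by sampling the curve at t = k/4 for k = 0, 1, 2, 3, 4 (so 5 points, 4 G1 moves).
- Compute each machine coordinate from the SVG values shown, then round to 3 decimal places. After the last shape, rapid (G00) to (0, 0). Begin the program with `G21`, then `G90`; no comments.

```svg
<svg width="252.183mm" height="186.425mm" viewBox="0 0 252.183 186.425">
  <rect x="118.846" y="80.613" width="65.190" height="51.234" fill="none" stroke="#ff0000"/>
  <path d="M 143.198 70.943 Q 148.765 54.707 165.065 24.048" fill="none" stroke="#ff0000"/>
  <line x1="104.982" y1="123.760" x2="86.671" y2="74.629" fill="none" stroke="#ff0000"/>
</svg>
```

1 u = 1 mm; y_m = 186.425 − y.

[1] `<rect>` rectangle, #ff0000→cut S962 F956: (118.846,105.812) → (184.036,105.812) → (184.036,54.578) → (118.846,54.578) → (118.846,105.812) (closed)

[2] `<path>` quadratic bezier, #ff0000→cut S962 F956: (143.198,115.482) → (146.652,124.501) → (151.448,135.324) → (157.586,147.949) → (165.065,162.377)

[3] `<line>` line segment, #ff0000→cut S962 F956: (104.982,62.665) → (86.671,111.796)

G21
G90
G00 X118.846 Y105.812
M3 S962
G1 X184.036 Y105.812 F956
G1 X184.036 Y54.578
G1 X118.846 Y54.578
G1 X118.846 Y105.812
M5
G00 X143.198 Y115.482
M3 S962
G1 X146.652 Y124.501 F956
G1 X151.448 Y135.324
G1 X157.586 Y147.949
G1 X165.065 Y162.377
M5
G00 X104.982 Y62.665
M3 S962
G1 X86.671 Y111.796 F956
M5
G00 X0.000 Y0.000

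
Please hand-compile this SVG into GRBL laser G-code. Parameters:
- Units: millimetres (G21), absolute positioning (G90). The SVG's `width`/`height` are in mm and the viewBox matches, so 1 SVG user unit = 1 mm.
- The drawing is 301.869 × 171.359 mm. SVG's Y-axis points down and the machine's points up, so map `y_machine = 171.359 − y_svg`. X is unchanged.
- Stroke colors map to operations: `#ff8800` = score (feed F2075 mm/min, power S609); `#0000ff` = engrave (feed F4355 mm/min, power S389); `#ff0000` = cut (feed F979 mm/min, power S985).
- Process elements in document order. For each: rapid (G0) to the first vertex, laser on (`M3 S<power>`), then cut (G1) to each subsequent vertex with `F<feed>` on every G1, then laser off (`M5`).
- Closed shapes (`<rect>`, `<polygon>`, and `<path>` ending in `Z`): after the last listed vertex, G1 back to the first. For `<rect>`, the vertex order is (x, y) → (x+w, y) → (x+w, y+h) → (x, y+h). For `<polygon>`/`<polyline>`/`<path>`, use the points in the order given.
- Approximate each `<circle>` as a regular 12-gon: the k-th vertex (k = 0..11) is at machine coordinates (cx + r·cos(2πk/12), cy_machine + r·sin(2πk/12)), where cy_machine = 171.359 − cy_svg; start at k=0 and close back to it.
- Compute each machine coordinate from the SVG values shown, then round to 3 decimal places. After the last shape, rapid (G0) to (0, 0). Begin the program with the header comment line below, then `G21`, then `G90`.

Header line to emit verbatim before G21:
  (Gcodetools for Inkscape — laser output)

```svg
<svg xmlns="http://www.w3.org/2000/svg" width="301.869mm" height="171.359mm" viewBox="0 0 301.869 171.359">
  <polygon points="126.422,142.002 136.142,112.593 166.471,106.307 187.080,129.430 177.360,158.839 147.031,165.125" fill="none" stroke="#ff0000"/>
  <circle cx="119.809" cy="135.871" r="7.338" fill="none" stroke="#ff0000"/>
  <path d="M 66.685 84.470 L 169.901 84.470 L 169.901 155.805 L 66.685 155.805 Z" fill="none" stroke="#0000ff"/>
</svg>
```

(Gcodetools for Inkscape — laser output)
G21
G90
G0 X126.422 Y29.357
M3 S985
G1 X136.142 Y58.766 F979
G1 X166.471 Y65.052 F979
G1 X187.080 Y41.929 F979
G1 X177.360 Y12.520 F979
G1 X147.031 Y6.234 F979
G1 X126.422 Y29.357 F979
M5
G0 X127.147 Y35.488
M3 S985
G1 X126.164 Y39.157 F979
G1 X123.478 Y41.843 F979
G1 X119.809 Y42.826 F979
G1 X116.140 Y41.843 F979
G1 X113.454 Y39.157 F979
G1 X112.471 Y35.488 F979
G1 X113.454 Y31.819 F979
G1 X116.140 Y29.133 F979
G1 X119.809 Y28.150 F979
G1 X123.478 Y29.133 F979
G1 X126.164 Y31.819 F979
G1 X127.147 Y35.488 F979
M5
G0 X66.685 Y86.889
M3 S389
G1 X169.901 Y86.889 F4355
G1 X169.901 Y15.554 F4355
G1 X66.685 Y15.554 F4355
G1 X66.685 Y86.889 F4355
M5
G0 X0.000 Y0.000

viewBox `0 0 301.869 171.359` with mm width/height → 1 unit = 1 mm. Flip: y_m = 171.359 − y_svg.

**Shape 1** — `<polygon>` regular polygon, stroke `#ff0000` → cut (S985, F979). Machine vertices: (126.422,29.357) → (136.142,58.766) → (166.471,65.052) → (187.080,41.929) → (177.360,12.520) → (147.031,6.234) → (126.422,29.357). Closed: final G1 returns to the first vertex.

**Shape 2** — `<circle>` circle, stroke `#ff0000` → cut (S985, F979). Machine vertices: (127.147,35.488) → (126.164,39.157) → (123.478,41.843) → (119.809,42.826) → (116.140,41.843) → (113.454,39.157) → (112.471,35.488) → (113.454,31.819) → (116.140,29.133) → (119.809,28.150) → (123.478,29.133) → (126.164,31.819) → (127.147,35.488). Closed: final G1 returns to the first vertex.

**Shape 3** — `<path>` rectangle, stroke `#0000ff` → engrave (S389, F4355). Machine vertices: (66.685,86.889) → (169.901,86.889) → (169.901,15.554) → (66.685,15.554) → (66.685,86.889). Closed: final G1 returns to the first vertex.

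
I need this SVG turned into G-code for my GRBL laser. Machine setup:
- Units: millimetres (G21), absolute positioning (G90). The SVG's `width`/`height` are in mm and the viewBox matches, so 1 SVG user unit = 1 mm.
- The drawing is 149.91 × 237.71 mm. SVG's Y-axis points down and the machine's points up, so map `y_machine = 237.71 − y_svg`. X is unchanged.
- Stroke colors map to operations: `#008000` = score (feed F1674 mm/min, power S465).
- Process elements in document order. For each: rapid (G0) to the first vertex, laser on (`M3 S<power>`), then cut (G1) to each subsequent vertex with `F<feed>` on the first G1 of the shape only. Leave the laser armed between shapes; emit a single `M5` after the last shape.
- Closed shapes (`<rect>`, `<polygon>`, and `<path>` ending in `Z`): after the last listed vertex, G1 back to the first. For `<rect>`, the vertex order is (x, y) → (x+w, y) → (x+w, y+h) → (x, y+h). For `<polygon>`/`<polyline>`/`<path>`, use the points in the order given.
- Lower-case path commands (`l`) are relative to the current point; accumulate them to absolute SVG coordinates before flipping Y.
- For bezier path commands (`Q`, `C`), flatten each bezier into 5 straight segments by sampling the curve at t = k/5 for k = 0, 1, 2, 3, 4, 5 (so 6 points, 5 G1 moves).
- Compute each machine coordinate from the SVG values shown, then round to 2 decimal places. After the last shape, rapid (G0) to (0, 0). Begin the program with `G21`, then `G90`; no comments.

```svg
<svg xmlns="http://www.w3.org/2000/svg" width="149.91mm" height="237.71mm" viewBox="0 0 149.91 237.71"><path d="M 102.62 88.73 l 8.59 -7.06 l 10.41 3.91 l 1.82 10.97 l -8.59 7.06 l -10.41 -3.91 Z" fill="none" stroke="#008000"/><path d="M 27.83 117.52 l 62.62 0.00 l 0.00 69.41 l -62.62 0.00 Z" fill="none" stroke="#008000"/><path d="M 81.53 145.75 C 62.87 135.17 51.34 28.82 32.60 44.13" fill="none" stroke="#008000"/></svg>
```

G21
G90
G0 X102.62 Y148.98
M3 S465
G1 X111.21 Y156.04 F1674
G1 X121.62 Y152.13
G1 X123.44 Y141.16
G1 X114.85 Y134.10
G1 X104.44 Y138.01
G1 X102.62 Y148.98
G0 X27.83 Y120.19
M3 S465
G1 X90.45 Y120.19 F1674
G1 X90.45 Y50.78
G1 X27.83 Y50.78
G1 X27.83 Y120.19
G0 X81.53 Y91.96
M3 S465
G1 X71.07 Y108.06 F1674
G1 X61.64 Y136.71
G1 X52.54 Y167.47
G1 X43.09 Y189.91
G1 X32.60 Y193.58
M5
G0 X0.00 Y0.00

viewBox `0 0 149.91 237.71` with mm width/height → 1 unit = 1 mm. Flip: y_m = 237.71 − y_svg.

**Shape 1** — `<path>` regular polygon, stroke `#008000` → score (S465, F1674). Machine vertices: (102.62,148.98) → (111.21,156.04) → (121.62,152.13) → (123.44,141.16) → (114.85,134.10) → (104.44,138.01) → (102.62,148.98). Closed: final G1 returns to the first vertex.

**Shape 2** — `<path>` rectangle, stroke `#008000` → score (S465, F1674). Machine vertices: (27.83,120.19) → (90.45,120.19) → (90.45,50.78) → (27.83,50.78) → (27.83,120.19). Closed: final G1 returns to the first vertex.

**Shape 3** — `<path>` cubic bezier, stroke `#008000` → score (S465, F1674). Control points (SVG): P0=(81.53,145.75), P1=(62.87,135.17), P2=(51.34,28.82), P3=(32.60,44.13); sampled at t=k/5. Machine vertices: (81.53,91.96) → (71.07,108.06) → (61.64,136.71) → (52.54,167.47) → (43.09,189.91) → (32.60,193.58). Open path.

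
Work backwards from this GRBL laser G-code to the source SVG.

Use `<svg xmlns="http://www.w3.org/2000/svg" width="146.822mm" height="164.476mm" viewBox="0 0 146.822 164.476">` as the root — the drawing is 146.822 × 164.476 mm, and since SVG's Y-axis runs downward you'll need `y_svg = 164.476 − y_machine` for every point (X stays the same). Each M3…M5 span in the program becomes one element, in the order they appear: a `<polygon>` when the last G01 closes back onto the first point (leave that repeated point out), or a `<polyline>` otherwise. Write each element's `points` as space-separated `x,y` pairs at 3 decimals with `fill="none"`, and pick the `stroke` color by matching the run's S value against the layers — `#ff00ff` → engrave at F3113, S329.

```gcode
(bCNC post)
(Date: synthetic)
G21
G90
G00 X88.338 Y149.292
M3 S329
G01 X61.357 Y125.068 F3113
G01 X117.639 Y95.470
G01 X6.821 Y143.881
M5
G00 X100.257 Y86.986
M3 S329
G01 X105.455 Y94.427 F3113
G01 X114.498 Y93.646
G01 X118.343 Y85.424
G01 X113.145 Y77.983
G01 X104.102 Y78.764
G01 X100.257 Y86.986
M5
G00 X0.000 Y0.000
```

Each laser-on run becomes one SVG element. Flip Y back into SVG space with y_svg = 164.476 − y_machine. Every run uses S329, so all elements get stroke `#ff00ff` (engrave).

Run 1: The run is open, so emit a `<polyline>` with points (Y-flipped): 88.338,15.184 61.357,39.408 117.639,69.006 6.821,20.595.

Run 2: The run returns to its start, so emit a `<polygon>` with points (Y-flipped): 100.257,77.490 105.455,70.049 114.498,70.830 118.343,79.052 113.145,86.493 104.102,85.712.

<svg xmlns="http://www.w3.org/2000/svg" width="146.822mm" height="164.476mm" viewBox="0 0 146.822 164.476">
  <polyline points="88.338,15.184 61.357,39.408 117.639,69.006 6.821,20.595" fill="none" stroke="#ff00ff"/>
  <polygon points="100.257,77.490 105.455,70.049 114.498,70.830 118.343,79.052 113.145,86.493 104.102,85.712" fill="none" stroke="#ff00ff"/>
</svg>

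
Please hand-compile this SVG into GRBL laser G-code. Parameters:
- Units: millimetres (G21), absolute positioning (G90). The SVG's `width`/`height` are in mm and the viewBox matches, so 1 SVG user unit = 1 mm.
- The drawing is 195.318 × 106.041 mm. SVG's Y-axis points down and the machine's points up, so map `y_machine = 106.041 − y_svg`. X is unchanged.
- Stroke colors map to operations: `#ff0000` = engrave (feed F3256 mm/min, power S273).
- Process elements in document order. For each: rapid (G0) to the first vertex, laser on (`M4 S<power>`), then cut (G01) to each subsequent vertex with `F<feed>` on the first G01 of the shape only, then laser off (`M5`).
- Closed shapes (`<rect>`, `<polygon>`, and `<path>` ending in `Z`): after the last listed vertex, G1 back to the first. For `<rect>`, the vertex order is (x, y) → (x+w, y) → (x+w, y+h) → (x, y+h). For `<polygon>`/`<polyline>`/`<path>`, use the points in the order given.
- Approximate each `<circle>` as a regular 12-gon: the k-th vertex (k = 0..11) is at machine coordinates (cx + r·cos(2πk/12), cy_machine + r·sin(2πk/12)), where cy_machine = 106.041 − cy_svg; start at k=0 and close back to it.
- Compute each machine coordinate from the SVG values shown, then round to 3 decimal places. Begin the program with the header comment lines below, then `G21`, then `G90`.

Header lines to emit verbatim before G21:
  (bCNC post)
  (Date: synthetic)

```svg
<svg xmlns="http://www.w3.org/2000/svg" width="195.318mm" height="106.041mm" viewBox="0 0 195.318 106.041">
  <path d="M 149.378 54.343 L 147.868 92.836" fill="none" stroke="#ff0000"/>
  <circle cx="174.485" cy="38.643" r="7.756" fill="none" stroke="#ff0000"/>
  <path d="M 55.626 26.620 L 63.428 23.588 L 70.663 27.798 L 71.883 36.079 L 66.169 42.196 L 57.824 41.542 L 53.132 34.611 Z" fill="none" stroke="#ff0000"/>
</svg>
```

(bCNC post)
(Date: synthetic)
G21
G90
G0 X149.378 Y51.698
M4 S273
G01 X147.868 Y13.205 F3256
M5
G0 X182.241 Y67.398
M4 S273
G01 X181.202 Y71.276 F3256
G01 X178.363 Y74.115
G01 X174.485 Y75.154
G01 X170.607 Y74.115
G01 X167.768 Y71.276
G01 X166.729 Y67.398
G01 X167.768 Y63.520
G01 X170.607 Y60.681
G01 X174.485 Y59.642
G01 X178.363 Y60.681
G01 X181.202 Y63.520
G01 X182.241 Y67.398
M5
G0 X55.626 Y79.421
M4 S273
G01 X63.428 Y82.453 F3256
G01 X70.663 Y78.243
G01 X71.883 Y69.962
G01 X66.169 Y63.845
G01 X57.824 Y64.499
G01 X53.132 Y71.430
G01 X55.626 Y79.421
M5

viewBox `0 0 195.318 106.041` with mm width/height → 1 unit = 1 mm. Flip: y_m = 106.041 − y_svg.

**Shape 1** — `<path>` line segment, stroke `#ff0000` → engrave (S273, F3256). Machine vertices: (149.378,51.698) → (147.868,13.205). Open path.

**Shape 2** — `<circle>` circle, stroke `#ff0000` → engrave (S273, F3256). Machine vertices: (182.241,67.398) → (181.202,71.276) → (178.363,74.115) → (174.485,75.154) → (170.607,74.115) → (167.768,71.276) → (166.729,67.398) → (167.768,63.520) → (170.607,60.681) → (174.485,59.642) → (178.363,60.681) → (181.202,63.520) → (182.241,67.398). Closed: final G1 returns to the first vertex.

**Shape 3** — `<path>` regular polygon, stroke `#ff0000` → engrave (S273, F3256). Machine vertices: (55.626,79.421) → (63.428,82.453) → (70.663,78.243) → (71.883,69.962) → (66.169,63.845) → (57.824,64.499) → (53.132,71.430) → (55.626,79.421). Closed: final G1 returns to the first vertex.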